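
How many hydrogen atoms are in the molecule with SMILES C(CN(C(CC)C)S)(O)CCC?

21

Hydrogens are implicit in SMILES; fill each atom to its normal valence:
  4 × C: 2 H each → 8
  3 × C: 3 H each → 9
  2 × C: 1 H each → 2
  1 × N: no H
  1 × O: 1 H
  1 × S: 1 H
  Total hydrogens = 21.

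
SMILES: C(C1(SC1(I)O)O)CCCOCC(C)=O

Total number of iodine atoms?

The symbol for iodine appears 1 time in the SMILES.

1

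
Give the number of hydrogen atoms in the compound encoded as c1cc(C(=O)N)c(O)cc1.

Hydrogens are implicit in SMILES; fill each atom to its normal valence:
  4 × C (aromatic): 1 H each → 4
  2 × C (aromatic): no H
  1 × C: no H
  1 × N: 2 H
  1 × O: 1 H
  1 × O: no H
  Total hydrogens = 7.

7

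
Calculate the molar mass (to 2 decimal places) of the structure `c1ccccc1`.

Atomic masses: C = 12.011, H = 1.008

78.11

Molecular formula: C6H6.
M = 6×12.011 + 6×1.008 = 78.11 g/mol.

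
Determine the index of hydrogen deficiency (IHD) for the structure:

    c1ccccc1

4

Molecular formula from the SMILES: C6H6.
DoU = (2C + 2 + N − H − X)/2 = (2·6 + 2 + 0 − 6 − 0)/2 = 8/2 = 4.
(Structurally: 1 ring(s) + 3 π bond(s) = 4.)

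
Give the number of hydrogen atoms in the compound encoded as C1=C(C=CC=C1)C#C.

Hydrogens are implicit in SMILES; fill each atom to its normal valence:
  5 × C (aromatic): 1 H each → 5
  1 × C: 1 H
  1 × C (aromatic): no H
  1 × C: no H
  Total hydrogens = 6.

6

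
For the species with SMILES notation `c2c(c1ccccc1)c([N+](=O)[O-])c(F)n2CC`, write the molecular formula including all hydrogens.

Heavy atoms from the SMILES: 12 C, 1 F, 2 N, 2 O.
Implicit hydrogens by atom environment:
  6 × C (aromatic): 1 H each → 6
  4 × C (aromatic): no H
  1 × C: 3 H
  1 × C: 2 H
  1 × F: no H
  1 × N (aromatic): no H
  1 × N (charge +1): no H
  1 × O: no H
  1 × O (charge -1): no H
  Total hydrogens = 11.
Molecular formula: C12H11FN2O2

C12H11FN2O2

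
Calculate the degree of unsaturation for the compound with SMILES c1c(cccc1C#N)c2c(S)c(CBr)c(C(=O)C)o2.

Molecular formula from the SMILES: C14H10BrNO2S.
DoU = (2C + 2 + N − H − X)/2 = (2·14 + 2 + 1 − 10 − 1)/2 = 20/2 = 10.
(Structurally: 2 ring(s) + 8 π bond(s) = 10.)

10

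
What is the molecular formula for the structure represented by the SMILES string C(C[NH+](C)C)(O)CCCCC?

Heavy atoms from the SMILES: 9 C, 1 N, 1 O.
Implicit hydrogens by atom environment:
  5 × C: 2 H each → 10
  3 × C: 3 H each → 9
  1 × C: 1 H
  1 × N (charge +1): 1 H
  1 × O: 1 H
  Total hydrogens = 22.
Net charge +1.
Molecular formula: C9H22NO+

C9H22NO+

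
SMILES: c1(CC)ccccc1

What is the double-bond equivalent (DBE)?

4

Molecular formula from the SMILES: C8H10.
DoU = (2C + 2 + N − H − X)/2 = (2·8 + 2 + 0 − 10 − 0)/2 = 8/2 = 4.
(Structurally: 1 ring(s) + 3 π bond(s) = 4.)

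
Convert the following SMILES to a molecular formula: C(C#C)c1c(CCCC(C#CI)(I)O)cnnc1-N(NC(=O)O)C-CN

Heavy atoms from the SMILES: 16 C, 2 I, 5 N, 3 O.
Implicit hydrogens by atom environment:
  6 × C: 2 H each → 12
  5 × C: no H
  3 × C (aromatic): no H
  2 × I: no H
  2 × N (aromatic): no H
  2 × O: 1 H each → 2
  1 × C (aromatic): 1 H
  1 × C: 1 H
  1 × N: 2 H
  1 × N: 1 H
  1 × N: no H
  1 × O: no H
  Total hydrogens = 19.
Molecular formula: C16H19I2N5O3

C16H19I2N5O3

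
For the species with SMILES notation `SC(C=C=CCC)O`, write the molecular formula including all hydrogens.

C6H10OS

Heavy atoms from the SMILES: 6 C, 1 O, 1 S.
Implicit hydrogens by atom environment:
  3 × C: 1 H each → 3
  1 × C: 3 H
  1 × C: 2 H
  1 × C: no H
  1 × O: 1 H
  1 × S: 1 H
  Total hydrogens = 10.
Molecular formula: C6H10OS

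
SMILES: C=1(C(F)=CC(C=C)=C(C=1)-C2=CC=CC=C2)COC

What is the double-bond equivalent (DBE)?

Molecular formula from the SMILES: C16H15FO.
DoU = (2C + 2 + N − H − X)/2 = (2·16 + 2 + 0 − 15 − 1)/2 = 18/2 = 9.
(Structurally: 2 ring(s) + 7 π bond(s) = 9.)

9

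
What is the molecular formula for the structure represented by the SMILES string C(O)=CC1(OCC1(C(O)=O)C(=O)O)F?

C7H7FO6

Heavy atoms from the SMILES: 7 C, 1 F, 6 O.
Implicit hydrogens by atom environment:
  4 × C: no H
  3 × O: 1 H each → 3
  3 × O: no H
  2 × C: 1 H each → 2
  1 × C: 2 H
  1 × F: no H
  Total hydrogens = 7.
Molecular formula: C7H7FO6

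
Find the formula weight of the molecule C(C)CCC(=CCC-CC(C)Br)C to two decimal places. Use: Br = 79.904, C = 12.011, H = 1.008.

Molecular formula: C12H23Br.
M = 1×79.904 + 12×12.011 + 23×1.008 = 247.22 g/mol.

247.22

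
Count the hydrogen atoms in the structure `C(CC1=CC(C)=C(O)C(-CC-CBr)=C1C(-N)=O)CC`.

22

Hydrogens are implicit in SMILES; fill each atom to its normal valence:
  6 × C: 2 H each → 12
  5 × C (aromatic): no H
  2 × C: 3 H each → 6
  1 × Br: no H
  1 × C (aromatic): 1 H
  1 × C: no H
  1 × N: 2 H
  1 × O: 1 H
  1 × O: no H
  Total hydrogens = 22.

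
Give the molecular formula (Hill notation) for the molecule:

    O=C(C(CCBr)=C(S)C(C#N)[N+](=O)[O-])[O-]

Heavy atoms from the SMILES: 1 Br, 7 C, 2 N, 4 O, 1 S.
Implicit hydrogens by atom environment:
  4 × C: no H
  2 × C: 2 H each → 4
  2 × O: no H
  2 × O (charge -1): no H
  1 × Br: no H
  1 × C: 1 H
  1 × N: no H
  1 × N (charge +1): no H
  1 × S: 1 H
  Total hydrogens = 6.
Net charge -1.
Molecular formula: C7H6BrN2O4S-

C7H6BrN2O4S-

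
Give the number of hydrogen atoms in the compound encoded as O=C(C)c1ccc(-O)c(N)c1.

Hydrogens are implicit in SMILES; fill each atom to its normal valence:
  3 × C (aromatic): 1 H each → 3
  3 × C (aromatic): no H
  1 × C: 3 H
  1 × C: no H
  1 × N: 2 H
  1 × O: 1 H
  1 × O: no H
  Total hydrogens = 9.

9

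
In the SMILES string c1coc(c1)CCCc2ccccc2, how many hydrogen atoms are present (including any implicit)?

14

Hydrogens are implicit in SMILES; fill each atom to its normal valence:
  8 × C (aromatic): 1 H each → 8
  3 × C: 2 H each → 6
  2 × C (aromatic): no H
  1 × O (aromatic): no H
  Total hydrogens = 14.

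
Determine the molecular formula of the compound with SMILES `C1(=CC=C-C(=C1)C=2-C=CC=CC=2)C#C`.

Heavy atoms from the SMILES: 14 C.
Implicit hydrogens by atom environment:
  9 × C (aromatic): 1 H each → 9
  3 × C (aromatic): no H
  1 × C: 1 H
  1 × C: no H
  Total hydrogens = 10.
Molecular formula: C14H10

C14H10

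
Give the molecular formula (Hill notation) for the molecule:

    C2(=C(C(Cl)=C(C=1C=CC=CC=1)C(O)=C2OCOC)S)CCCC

C18H21ClO3S

Heavy atoms from the SMILES: 18 C, 1 Cl, 3 O, 1 S.
Implicit hydrogens by atom environment:
  7 × C (aromatic): no H
  5 × C (aromatic): 1 H each → 5
  4 × C: 2 H each → 8
  2 × C: 3 H each → 6
  2 × O: no H
  1 × Cl: no H
  1 × O: 1 H
  1 × S: 1 H
  Total hydrogens = 21.
Molecular formula: C18H21ClO3S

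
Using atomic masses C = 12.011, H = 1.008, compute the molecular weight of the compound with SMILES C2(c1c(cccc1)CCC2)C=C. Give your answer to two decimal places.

Molecular formula: C12H14.
M = 12×12.011 + 14×1.008 = 158.24 g/mol.

158.24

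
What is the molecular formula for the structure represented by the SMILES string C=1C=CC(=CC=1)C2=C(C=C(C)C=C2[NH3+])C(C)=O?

Heavy atoms from the SMILES: 15 C, 1 N, 1 O.
Implicit hydrogens by atom environment:
  7 × C (aromatic): 1 H each → 7
  5 × C (aromatic): no H
  2 × C: 3 H each → 6
  1 × C: no H
  1 × N (charge +1): 3 H
  1 × O: no H
  Total hydrogens = 16.
Net charge +1.
Molecular formula: C15H16NO+

C15H16NO+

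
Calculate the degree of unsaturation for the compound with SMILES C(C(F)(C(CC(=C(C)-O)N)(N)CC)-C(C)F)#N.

Molecular formula from the SMILES: C11H19F2N3O.
DoU = (2C + 2 + N − H − X)/2 = (2·11 + 2 + 3 − 19 − 2)/2 = 6/2 = 3.
(Structurally: 0 ring(s) + 3 π bond(s) = 3.)

3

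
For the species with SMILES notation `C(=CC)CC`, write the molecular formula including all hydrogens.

Heavy atoms from the SMILES: 5 C.
Implicit hydrogens by atom environment:
  2 × C: 3 H each → 6
  2 × C: 1 H each → 2
  1 × C: 2 H
  Total hydrogens = 10.
Molecular formula: C5H10

C5H10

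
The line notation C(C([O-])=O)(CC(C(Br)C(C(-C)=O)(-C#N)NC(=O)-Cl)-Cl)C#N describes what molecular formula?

Heavy atoms from the SMILES: 1 Br, 11 C, 2 Cl, 3 N, 4 O.
Implicit hydrogens by atom environment:
  6 × C: no H
  3 × C: 1 H each → 3
  3 × O: no H
  2 × Cl: no H
  2 × N: no H
  1 × Br: no H
  1 × C: 3 H
  1 × C: 2 H
  1 × N: 1 H
  1 × O (charge -1): no H
  Total hydrogens = 9.
Net charge -1.
Molecular formula: C11H9BrCl2N3O4-

C11H9BrCl2N3O4-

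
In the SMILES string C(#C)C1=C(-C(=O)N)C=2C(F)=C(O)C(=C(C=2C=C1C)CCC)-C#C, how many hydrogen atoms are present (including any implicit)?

Hydrogens are implicit in SMILES; fill each atom to its normal valence:
  9 × C (aromatic): no H
  3 × C: no H
  2 × C: 3 H each → 6
  2 × C: 2 H each → 4
  2 × C: 1 H each → 2
  1 × C (aromatic): 1 H
  1 × F: no H
  1 × N: 2 H
  1 × O: 1 H
  1 × O: no H
  Total hydrogens = 16.

16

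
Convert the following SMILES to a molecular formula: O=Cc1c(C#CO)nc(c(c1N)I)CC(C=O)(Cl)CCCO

C14H14ClIN2O4

Heavy atoms from the SMILES: 14 C, 1 Cl, 1 I, 2 N, 4 O.
Implicit hydrogens by atom environment:
  5 × C (aromatic): no H
  4 × C: 2 H each → 8
  3 × C: no H
  2 × C: 1 H each → 2
  2 × O: 1 H each → 2
  2 × O: no H
  1 × Cl: no H
  1 × I: no H
  1 × N: 2 H
  1 × N (aromatic): no H
  Total hydrogens = 14.
Molecular formula: C14H14ClIN2O4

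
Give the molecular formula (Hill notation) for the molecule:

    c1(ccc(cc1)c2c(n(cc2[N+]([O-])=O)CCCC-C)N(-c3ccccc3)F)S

Heavy atoms from the SMILES: 21 C, 1 F, 3 N, 2 O, 1 S.
Implicit hydrogens by atom environment:
  10 × C (aromatic): 1 H each → 10
  6 × C (aromatic): no H
  4 × C: 2 H each → 8
  1 × C: 3 H
  1 × F: no H
  1 × N (aromatic): no H
  1 × N: no H
  1 × N (charge +1): no H
  1 × O: no H
  1 × O (charge -1): no H
  1 × S: 1 H
  Total hydrogens = 22.
Molecular formula: C21H22FN3O2S

C21H22FN3O2S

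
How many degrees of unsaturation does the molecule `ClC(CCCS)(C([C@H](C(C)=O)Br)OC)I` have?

Molecular formula from the SMILES: C9H15BrClIO2S.
DoU = (2C + 2 + N − H − X)/2 = (2·9 + 2 + 0 − 15 − 3)/2 = 2/2 = 1.
(Structurally: 0 ring(s) + 1 π bond(s) = 1.)

1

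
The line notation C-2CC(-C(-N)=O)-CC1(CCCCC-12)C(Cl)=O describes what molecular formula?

Heavy atoms from the SMILES: 12 C, 1 Cl, 1 N, 2 O.
Implicit hydrogens by atom environment:
  7 × C: 2 H each → 14
  3 × C: no H
  2 × C: 1 H each → 2
  2 × O: no H
  1 × Cl: no H
  1 × N: 2 H
  Total hydrogens = 18.
Molecular formula: C12H18ClNO2

C12H18ClNO2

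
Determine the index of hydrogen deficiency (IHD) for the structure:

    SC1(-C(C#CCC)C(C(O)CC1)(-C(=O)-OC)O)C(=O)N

5

Molecular formula from the SMILES: C13H19NO5S.
DoU = (2C + 2 + N − H − X)/2 = (2·13 + 2 + 1 − 19 − 0)/2 = 10/2 = 5.
(Structurally: 1 ring(s) + 4 π bond(s) = 5.)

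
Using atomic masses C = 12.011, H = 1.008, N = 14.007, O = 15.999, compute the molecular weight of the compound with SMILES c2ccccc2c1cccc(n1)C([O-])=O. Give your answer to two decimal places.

Molecular formula: C12H8NO2-.
M = 12×12.011 + 8×1.008 + 1×14.007 + 2×15.999 = 198.20 g/mol.

198.20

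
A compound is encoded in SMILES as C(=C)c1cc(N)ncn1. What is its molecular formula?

Heavy atoms from the SMILES: 6 C, 3 N.
Implicit hydrogens by atom environment:
  2 × C (aromatic): 1 H each → 2
  2 × C (aromatic): no H
  2 × N (aromatic): no H
  1 × C: 2 H
  1 × C: 1 H
  1 × N: 2 H
  Total hydrogens = 7.
Molecular formula: C6H7N3

C6H7N3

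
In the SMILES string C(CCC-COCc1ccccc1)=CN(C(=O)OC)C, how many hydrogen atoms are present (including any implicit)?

23

Hydrogens are implicit in SMILES; fill each atom to its normal valence:
  5 × C: 2 H each → 10
  5 × C (aromatic): 1 H each → 5
  3 × O: no H
  2 × C: 3 H each → 6
  2 × C: 1 H each → 2
  1 × C: no H
  1 × C (aromatic): no H
  1 × N: no H
  Total hydrogens = 23.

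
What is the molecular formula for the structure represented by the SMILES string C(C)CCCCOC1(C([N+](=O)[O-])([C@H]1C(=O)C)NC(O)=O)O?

C12H20N2O7

Heavy atoms from the SMILES: 12 C, 2 N, 7 O.
Implicit hydrogens by atom environment:
  5 × C: 2 H each → 10
  4 × C: no H
  4 × O: no H
  2 × C: 3 H each → 6
  2 × O: 1 H each → 2
  1 × C: 1 H
  1 × N: 1 H
  1 × N (charge +1): no H
  1 × O (charge -1): no H
  Total hydrogens = 20.
Molecular formula: C12H20N2O7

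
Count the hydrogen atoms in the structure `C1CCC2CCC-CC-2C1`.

18

Hydrogens are implicit in SMILES; fill each atom to its normal valence:
  8 × C: 2 H each → 16
  2 × C: 1 H each → 2
  Total hydrogens = 18.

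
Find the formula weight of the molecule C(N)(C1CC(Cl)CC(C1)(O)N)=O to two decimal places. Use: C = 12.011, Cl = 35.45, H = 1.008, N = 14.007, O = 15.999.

192.64

Molecular formula: C7H13ClN2O2.
M = 7×12.011 + 1×35.45 + 13×1.008 + 2×14.007 + 2×15.999 = 192.64 g/mol.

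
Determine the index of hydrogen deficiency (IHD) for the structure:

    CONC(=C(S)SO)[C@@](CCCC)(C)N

Molecular formula from the SMILES: C9H20N2O2S2.
DoU = (2C + 2 + N − H − X)/2 = (2·9 + 2 + 2 − 20 − 0)/2 = 2/2 = 1.
(Structurally: 0 ring(s) + 1 π bond(s) = 1.)

1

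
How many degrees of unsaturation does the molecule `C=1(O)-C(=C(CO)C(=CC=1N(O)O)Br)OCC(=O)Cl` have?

Molecular formula from the SMILES: C9H9BrClNO6.
DoU = (2C + 2 + N − H − X)/2 = (2·9 + 2 + 1 − 9 − 2)/2 = 10/2 = 5.
(Structurally: 1 ring(s) + 4 π bond(s) = 5.)

5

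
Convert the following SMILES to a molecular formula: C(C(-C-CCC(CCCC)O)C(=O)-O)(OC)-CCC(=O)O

C15H28O6

Heavy atoms from the SMILES: 15 C, 6 O.
Implicit hydrogens by atom environment:
  8 × C: 2 H each → 16
  3 × C: 1 H each → 3
  3 × O: 1 H each → 3
  3 × O: no H
  2 × C: 3 H each → 6
  2 × C: no H
  Total hydrogens = 28.
Molecular formula: C15H28O6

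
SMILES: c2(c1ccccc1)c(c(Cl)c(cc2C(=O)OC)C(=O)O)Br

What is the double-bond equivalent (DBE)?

10

Molecular formula from the SMILES: C15H10BrClO4.
DoU = (2C + 2 + N − H − X)/2 = (2·15 + 2 + 0 − 10 − 2)/2 = 20/2 = 10.
(Structurally: 2 ring(s) + 8 π bond(s) = 10.)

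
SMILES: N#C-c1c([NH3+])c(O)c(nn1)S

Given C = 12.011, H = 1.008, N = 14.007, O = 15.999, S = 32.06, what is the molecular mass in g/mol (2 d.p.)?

169.18

Molecular formula: C5H5N4OS+.
M = 5×12.011 + 5×1.008 + 4×14.007 + 1×15.999 + 1×32.06 = 169.18 g/mol.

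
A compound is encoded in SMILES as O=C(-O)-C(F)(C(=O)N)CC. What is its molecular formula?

Heavy atoms from the SMILES: 5 C, 1 F, 1 N, 3 O.
Implicit hydrogens by atom environment:
  3 × C: no H
  2 × O: no H
  1 × C: 3 H
  1 × C: 2 H
  1 × F: no H
  1 × N: 2 H
  1 × O: 1 H
  Total hydrogens = 8.
Molecular formula: C5H8FNO3

C5H8FNO3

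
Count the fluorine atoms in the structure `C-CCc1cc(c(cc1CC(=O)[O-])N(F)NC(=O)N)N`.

The symbol for fluorine appears 1 time in the SMILES.

1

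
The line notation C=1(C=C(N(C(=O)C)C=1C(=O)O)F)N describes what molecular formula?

Heavy atoms from the SMILES: 7 C, 1 F, 2 N, 3 O.
Implicit hydrogens by atom environment:
  3 × C (aromatic): no H
  2 × C: no H
  2 × O: no H
  1 × C: 3 H
  1 × C (aromatic): 1 H
  1 × F: no H
  1 × N: 2 H
  1 × N (aromatic): no H
  1 × O: 1 H
  Total hydrogens = 7.
Molecular formula: C7H7FN2O3

C7H7FN2O3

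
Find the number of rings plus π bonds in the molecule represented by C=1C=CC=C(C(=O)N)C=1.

Molecular formula from the SMILES: C7H7NO.
DoU = (2C + 2 + N − H − X)/2 = (2·7 + 2 + 1 − 7 − 0)/2 = 10/2 = 5.
(Structurally: 1 ring(s) + 4 π bond(s) = 5.)

5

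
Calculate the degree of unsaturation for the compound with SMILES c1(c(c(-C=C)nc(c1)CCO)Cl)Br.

Molecular formula from the SMILES: C9H9BrClNO.
DoU = (2C + 2 + N − H − X)/2 = (2·9 + 2 + 1 − 9 − 2)/2 = 10/2 = 5.
(Structurally: 1 ring(s) + 4 π bond(s) = 5.)

5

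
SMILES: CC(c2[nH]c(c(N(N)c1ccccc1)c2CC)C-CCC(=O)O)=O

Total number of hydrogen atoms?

23

Hydrogens are implicit in SMILES; fill each atom to its normal valence:
  5 × C (aromatic): 1 H each → 5
  5 × C (aromatic): no H
  4 × C: 2 H each → 8
  2 × C: 3 H each → 6
  2 × C: no H
  2 × O: no H
  1 × N: 2 H
  1 × N (aromatic): 1 H
  1 × N: no H
  1 × O: 1 H
  Total hydrogens = 23.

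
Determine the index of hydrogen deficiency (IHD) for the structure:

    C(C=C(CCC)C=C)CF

2

Molecular formula from the SMILES: C9H15F.
DoU = (2C + 2 + N − H − X)/2 = (2·9 + 2 + 0 − 15 − 1)/2 = 4/2 = 2.
(Structurally: 0 ring(s) + 2 π bond(s) = 2.)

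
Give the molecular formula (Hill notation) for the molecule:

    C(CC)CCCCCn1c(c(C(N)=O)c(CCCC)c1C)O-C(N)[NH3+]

C19H37N4O2+

Heavy atoms from the SMILES: 19 C, 4 N, 2 O.
Implicit hydrogens by atom environment:
  10 × C: 2 H each → 20
  4 × C (aromatic): no H
  3 × C: 3 H each → 9
  2 × N: 2 H each → 4
  2 × O: no H
  1 × C: 1 H
  1 × C: no H
  1 × N (charge +1): 3 H
  1 × N (aromatic): no H
  Total hydrogens = 37.
Net charge +1.
Molecular formula: C19H37N4O2+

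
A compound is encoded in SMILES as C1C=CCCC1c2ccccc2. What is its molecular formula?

C12H14

Heavy atoms from the SMILES: 12 C.
Implicit hydrogens by atom environment:
  5 × C (aromatic): 1 H each → 5
  3 × C: 2 H each → 6
  3 × C: 1 H each → 3
  1 × C (aromatic): no H
  Total hydrogens = 14.
Molecular formula: C12H14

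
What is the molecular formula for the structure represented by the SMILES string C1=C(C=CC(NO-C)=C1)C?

C8H11NO

Heavy atoms from the SMILES: 8 C, 1 N, 1 O.
Implicit hydrogens by atom environment:
  4 × C (aromatic): 1 H each → 4
  2 × C: 3 H each → 6
  2 × C (aromatic): no H
  1 × N: 1 H
  1 × O: no H
  Total hydrogens = 11.
Molecular formula: C8H11NO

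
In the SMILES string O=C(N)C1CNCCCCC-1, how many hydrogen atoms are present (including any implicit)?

16

Hydrogens are implicit in SMILES; fill each atom to its normal valence:
  6 × C: 2 H each → 12
  1 × C: 1 H
  1 × C: no H
  1 × N: 2 H
  1 × N: 1 H
  1 × O: no H
  Total hydrogens = 16.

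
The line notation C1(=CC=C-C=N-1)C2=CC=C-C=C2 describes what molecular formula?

Heavy atoms from the SMILES: 11 C, 1 N.
Implicit hydrogens by atom environment:
  9 × C (aromatic): 1 H each → 9
  2 × C (aromatic): no H
  1 × N (aromatic): no H
  Total hydrogens = 9.
Molecular formula: C11H9N

C11H9N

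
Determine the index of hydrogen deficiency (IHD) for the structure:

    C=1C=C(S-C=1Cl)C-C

Molecular formula from the SMILES: C6H7ClS.
DoU = (2C + 2 + N − H − X)/2 = (2·6 + 2 + 0 − 7 − 1)/2 = 6/2 = 3.
(Structurally: 1 ring(s) + 2 π bond(s) = 3.)

3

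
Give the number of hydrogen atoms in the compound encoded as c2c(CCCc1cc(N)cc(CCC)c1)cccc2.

23

Hydrogens are implicit in SMILES; fill each atom to its normal valence:
  8 × C (aromatic): 1 H each → 8
  5 × C: 2 H each → 10
  4 × C (aromatic): no H
  1 × C: 3 H
  1 × N: 2 H
  Total hydrogens = 23.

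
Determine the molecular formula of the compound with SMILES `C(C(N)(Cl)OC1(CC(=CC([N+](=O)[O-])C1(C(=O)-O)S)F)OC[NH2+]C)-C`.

Heavy atoms from the SMILES: 12 C, 1 Cl, 1 F, 3 N, 6 O, 1 S.
Implicit hydrogens by atom environment:
  5 × C: no H
  4 × O: no H
  3 × C: 2 H each → 6
  2 × C: 3 H each → 6
  2 × C: 1 H each → 2
  1 × Cl: no H
  1 × F: no H
  1 × N: 2 H
  1 × N (charge +1): 2 H
  1 × N (charge +1): no H
  1 × O: 1 H
  1 × O (charge -1): no H
  1 × S: 1 H
  Total hydrogens = 20.
Net charge +1.
Molecular formula: C12H20ClFN3O6S+

C12H20ClFN3O6S+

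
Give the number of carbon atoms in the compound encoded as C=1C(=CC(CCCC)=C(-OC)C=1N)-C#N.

12

The symbol for carbon appears 12 times in the SMILES.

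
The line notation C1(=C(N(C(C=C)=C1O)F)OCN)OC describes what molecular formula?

C8H11FN2O3

Heavy atoms from the SMILES: 8 C, 1 F, 2 N, 3 O.
Implicit hydrogens by atom environment:
  4 × C (aromatic): no H
  2 × C: 2 H each → 4
  2 × O: no H
  1 × C: 3 H
  1 × C: 1 H
  1 × F: no H
  1 × N: 2 H
  1 × N (aromatic): no H
  1 × O: 1 H
  Total hydrogens = 11.
Molecular formula: C8H11FN2O3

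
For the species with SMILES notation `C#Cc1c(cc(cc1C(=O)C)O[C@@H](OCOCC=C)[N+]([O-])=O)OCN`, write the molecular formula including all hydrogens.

Heavy atoms from the SMILES: 16 C, 2 N, 7 O.
Implicit hydrogens by atom environment:
  6 × O: no H
  4 × C: 2 H each → 8
  4 × C (aromatic): no H
  3 × C: 1 H each → 3
  2 × C (aromatic): 1 H each → 2
  2 × C: no H
  1 × C: 3 H
  1 × N: 2 H
  1 × N (charge +1): no H
  1 × O (charge -1): no H
  Total hydrogens = 18.
Molecular formula: C16H18N2O7

C16H18N2O7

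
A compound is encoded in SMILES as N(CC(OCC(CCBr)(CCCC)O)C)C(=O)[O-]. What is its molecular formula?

Heavy atoms from the SMILES: 1 Br, 12 C, 1 N, 4 O.
Implicit hydrogens by atom environment:
  7 × C: 2 H each → 14
  2 × C: 3 H each → 6
  2 × C: no H
  2 × O: no H
  1 × Br: no H
  1 × C: 1 H
  1 × N: 1 H
  1 × O: 1 H
  1 × O (charge -1): no H
  Total hydrogens = 23.
Net charge -1.
Molecular formula: C12H23BrNO4-

C12H23BrNO4-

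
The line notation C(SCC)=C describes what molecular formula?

Heavy atoms from the SMILES: 4 C, 1 S.
Implicit hydrogens by atom environment:
  2 × C: 2 H each → 4
  1 × C: 3 H
  1 × C: 1 H
  1 × S: no H
  Total hydrogens = 8.
Molecular formula: C4H8S

C4H8S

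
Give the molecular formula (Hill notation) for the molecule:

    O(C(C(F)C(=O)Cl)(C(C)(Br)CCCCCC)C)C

C13H23BrClFO2

Heavy atoms from the SMILES: 1 Br, 13 C, 1 Cl, 1 F, 2 O.
Implicit hydrogens by atom environment:
  5 × C: 2 H each → 10
  4 × C: 3 H each → 12
  3 × C: no H
  2 × O: no H
  1 × Br: no H
  1 × C: 1 H
  1 × Cl: no H
  1 × F: no H
  Total hydrogens = 23.
Molecular formula: C13H23BrClFO2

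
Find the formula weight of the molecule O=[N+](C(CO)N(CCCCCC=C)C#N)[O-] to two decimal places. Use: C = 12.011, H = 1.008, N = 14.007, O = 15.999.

Molecular formula: C10H17N3O3.
M = 10×12.011 + 17×1.008 + 3×14.007 + 3×15.999 = 227.26 g/mol.

227.26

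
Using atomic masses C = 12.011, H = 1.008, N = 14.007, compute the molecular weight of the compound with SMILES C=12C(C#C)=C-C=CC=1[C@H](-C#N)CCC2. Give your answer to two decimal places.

Molecular formula: C13H11N.
M = 13×12.011 + 11×1.008 + 1×14.007 = 181.24 g/mol.

181.24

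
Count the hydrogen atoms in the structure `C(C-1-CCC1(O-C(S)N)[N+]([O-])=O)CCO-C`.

Hydrogens are implicit in SMILES; fill each atom to its normal valence:
  5 × C: 2 H each → 10
  3 × O: no H
  2 × C: 1 H each → 2
  1 × C: 3 H
  1 × C: no H
  1 × N: 2 H
  1 × N (charge +1): no H
  1 × O (charge -1): no H
  1 × S: 1 H
  Total hydrogens = 18.

18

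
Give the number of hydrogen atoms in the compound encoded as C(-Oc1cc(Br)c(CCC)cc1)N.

14

Hydrogens are implicit in SMILES; fill each atom to its normal valence:
  3 × C: 2 H each → 6
  3 × C (aromatic): 1 H each → 3
  3 × C (aromatic): no H
  1 × Br: no H
  1 × C: 3 H
  1 × N: 2 H
  1 × O: no H
  Total hydrogens = 14.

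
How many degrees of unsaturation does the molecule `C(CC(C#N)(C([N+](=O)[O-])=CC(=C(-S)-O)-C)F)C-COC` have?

Molecular formula from the SMILES: C12H17FN2O4S.
DoU = (2C + 2 + N − H − X)/2 = (2·12 + 2 + 2 − 17 − 1)/2 = 10/2 = 5.
(Structurally: 0 ring(s) + 5 π bond(s) = 5.)

5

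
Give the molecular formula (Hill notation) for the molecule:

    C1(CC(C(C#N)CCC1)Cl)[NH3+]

Heavy atoms from the SMILES: 8 C, 1 Cl, 2 N.
Implicit hydrogens by atom environment:
  4 × C: 2 H each → 8
  3 × C: 1 H each → 3
  1 × C: no H
  1 × Cl: no H
  1 × N (charge +1): 3 H
  1 × N: no H
  Total hydrogens = 14.
Net charge +1.
Molecular formula: C8H14ClN2+

C8H14ClN2+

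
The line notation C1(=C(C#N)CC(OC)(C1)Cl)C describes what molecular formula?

Heavy atoms from the SMILES: 8 C, 1 Cl, 1 N, 1 O.
Implicit hydrogens by atom environment:
  4 × C: no H
  2 × C: 3 H each → 6
  2 × C: 2 H each → 4
  1 × Cl: no H
  1 × N: no H
  1 × O: no H
  Total hydrogens = 10.
Molecular formula: C8H10ClNO

C8H10ClNO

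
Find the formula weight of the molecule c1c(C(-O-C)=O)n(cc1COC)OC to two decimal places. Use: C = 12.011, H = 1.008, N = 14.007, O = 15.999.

Molecular formula: C9H13NO4.
M = 9×12.011 + 13×1.008 + 1×14.007 + 4×15.999 = 199.21 g/mol.

199.21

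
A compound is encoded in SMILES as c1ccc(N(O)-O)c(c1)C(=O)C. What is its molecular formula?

C8H9NO3

Heavy atoms from the SMILES: 8 C, 1 N, 3 O.
Implicit hydrogens by atom environment:
  4 × C (aromatic): 1 H each → 4
  2 × C (aromatic): no H
  2 × O: 1 H each → 2
  1 × C: 3 H
  1 × C: no H
  1 × N: no H
  1 × O: no H
  Total hydrogens = 9.
Molecular formula: C8H9NO3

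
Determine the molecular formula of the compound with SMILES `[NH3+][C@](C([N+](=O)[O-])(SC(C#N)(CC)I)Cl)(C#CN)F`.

Heavy atoms from the SMILES: 8 C, 1 Cl, 1 F, 1 I, 4 N, 2 O, 1 S.
Implicit hydrogens by atom environment:
  6 × C: no H
  1 × C: 3 H
  1 × C: 2 H
  1 × Cl: no H
  1 × F: no H
  1 × I: no H
  1 × N (charge +1): 3 H
  1 × N: 2 H
  1 × N: no H
  1 × N (charge +1): no H
  1 × O: no H
  1 × O (charge -1): no H
  1 × S: no H
  Total hydrogens = 10.
Net charge +1.
Molecular formula: C8H10ClFIN4O2S+

C8H10ClFIN4O2S+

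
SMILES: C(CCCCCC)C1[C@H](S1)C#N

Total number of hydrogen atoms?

Hydrogens are implicit in SMILES; fill each atom to its normal valence:
  6 × C: 2 H each → 12
  2 × C: 1 H each → 2
  1 × C: 3 H
  1 × C: no H
  1 × N: no H
  1 × S: no H
  Total hydrogens = 17.

17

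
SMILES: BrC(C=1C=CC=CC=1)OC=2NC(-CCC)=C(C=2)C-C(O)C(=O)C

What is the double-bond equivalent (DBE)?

8

Molecular formula from the SMILES: C18H22BrNO3.
DoU = (2C + 2 + N − H − X)/2 = (2·18 + 2 + 1 − 22 − 1)/2 = 16/2 = 8.
(Structurally: 2 ring(s) + 6 π bond(s) = 8.)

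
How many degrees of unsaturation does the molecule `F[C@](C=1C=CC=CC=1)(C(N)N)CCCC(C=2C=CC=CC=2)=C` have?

Molecular formula from the SMILES: C19H23FN2.
DoU = (2C + 2 + N − H − X)/2 = (2·19 + 2 + 2 − 23 − 1)/2 = 18/2 = 9.
(Structurally: 2 ring(s) + 7 π bond(s) = 9.)

9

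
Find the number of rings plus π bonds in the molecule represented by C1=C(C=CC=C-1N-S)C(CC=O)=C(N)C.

6

Molecular formula from the SMILES: C11H14N2OS.
DoU = (2C + 2 + N − H − X)/2 = (2·11 + 2 + 2 − 14 − 0)/2 = 12/2 = 6.
(Structurally: 1 ring(s) + 5 π bond(s) = 6.)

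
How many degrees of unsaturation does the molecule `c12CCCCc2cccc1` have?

5

Molecular formula from the SMILES: C10H12.
DoU = (2C + 2 + N − H − X)/2 = (2·10 + 2 + 0 − 12 − 0)/2 = 10/2 = 5.
(Structurally: 2 ring(s) + 3 π bond(s) = 5.)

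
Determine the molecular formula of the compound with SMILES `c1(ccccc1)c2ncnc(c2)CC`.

C12H12N2

Heavy atoms from the SMILES: 12 C, 2 N.
Implicit hydrogens by atom environment:
  7 × C (aromatic): 1 H each → 7
  3 × C (aromatic): no H
  2 × N (aromatic): no H
  1 × C: 3 H
  1 × C: 2 H
  Total hydrogens = 12.
Molecular formula: C12H12N2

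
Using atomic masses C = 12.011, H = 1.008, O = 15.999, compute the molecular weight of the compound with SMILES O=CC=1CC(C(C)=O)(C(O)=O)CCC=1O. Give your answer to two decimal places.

212.20

Molecular formula: C10H12O5.
M = 10×12.011 + 12×1.008 + 5×15.999 = 212.20 g/mol.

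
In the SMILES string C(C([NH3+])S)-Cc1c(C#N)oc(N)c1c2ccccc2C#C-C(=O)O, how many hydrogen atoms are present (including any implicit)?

Hydrogens are implicit in SMILES; fill each atom to its normal valence:
  6 × C (aromatic): no H
  4 × C (aromatic): 1 H each → 4
  4 × C: no H
  2 × C: 2 H each → 4
  1 × C: 1 H
  1 × N (charge +1): 3 H
  1 × N: 2 H
  1 × N: no H
  1 × O: 1 H
  1 × O (aromatic): no H
  1 × O: no H
  1 × S: 1 H
  Total hydrogens = 16.

16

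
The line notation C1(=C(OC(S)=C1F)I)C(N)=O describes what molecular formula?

C5H3FINO2S

Heavy atoms from the SMILES: 5 C, 1 F, 1 I, 1 N, 2 O, 1 S.
Implicit hydrogens by atom environment:
  4 × C (aromatic): no H
  1 × C: no H
  1 × F: no H
  1 × I: no H
  1 × N: 2 H
  1 × O (aromatic): no H
  1 × O: no H
  1 × S: 1 H
  Total hydrogens = 3.
Molecular formula: C5H3FINO2S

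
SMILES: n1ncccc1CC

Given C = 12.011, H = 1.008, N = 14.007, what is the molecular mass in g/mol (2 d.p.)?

Molecular formula: C6H8N2.
M = 6×12.011 + 8×1.008 + 2×14.007 = 108.14 g/mol.

108.14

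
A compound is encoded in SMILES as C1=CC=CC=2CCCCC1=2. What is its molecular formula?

C10H12

Heavy atoms from the SMILES: 10 C.
Implicit hydrogens by atom environment:
  4 × C: 2 H each → 8
  4 × C (aromatic): 1 H each → 4
  2 × C (aromatic): no H
  Total hydrogens = 12.
Molecular formula: C10H12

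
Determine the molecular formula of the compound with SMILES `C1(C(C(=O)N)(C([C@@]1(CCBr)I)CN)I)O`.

C8H13BrI2N2O2

Heavy atoms from the SMILES: 1 Br, 8 C, 2 I, 2 N, 2 O.
Implicit hydrogens by atom environment:
  3 × C: 2 H each → 6
  3 × C: no H
  2 × C: 1 H each → 2
  2 × I: no H
  2 × N: 2 H each → 4
  1 × Br: no H
  1 × O: 1 H
  1 × O: no H
  Total hydrogens = 13.
Molecular formula: C8H13BrI2N2O2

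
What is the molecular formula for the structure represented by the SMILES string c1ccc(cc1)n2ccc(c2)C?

C11H11N

Heavy atoms from the SMILES: 11 C, 1 N.
Implicit hydrogens by atom environment:
  8 × C (aromatic): 1 H each → 8
  2 × C (aromatic): no H
  1 × C: 3 H
  1 × N (aromatic): no H
  Total hydrogens = 11.
Molecular formula: C11H11N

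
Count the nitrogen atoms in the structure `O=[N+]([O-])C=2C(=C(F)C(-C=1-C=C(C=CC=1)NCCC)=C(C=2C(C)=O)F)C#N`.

The symbol for nitrogen appears 3 times in the SMILES.

3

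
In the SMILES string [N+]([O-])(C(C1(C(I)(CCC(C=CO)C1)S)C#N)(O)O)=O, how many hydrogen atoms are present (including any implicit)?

13

Hydrogens are implicit in SMILES; fill each atom to its normal valence:
  4 × C: no H
  3 × C: 2 H each → 6
  3 × C: 1 H each → 3
  3 × O: 1 H each → 3
  1 × I: no H
  1 × N: no H
  1 × N (charge +1): no H
  1 × O: no H
  1 × O (charge -1): no H
  1 × S: 1 H
  Total hydrogens = 13.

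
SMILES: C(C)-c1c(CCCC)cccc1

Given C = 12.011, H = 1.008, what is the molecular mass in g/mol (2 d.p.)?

Molecular formula: C12H18.
M = 12×12.011 + 18×1.008 = 162.28 g/mol.

162.28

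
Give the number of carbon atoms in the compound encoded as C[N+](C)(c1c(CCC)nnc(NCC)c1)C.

12

The symbol for carbon appears 12 times in the SMILES. Lowercase c denotes aromatic carbon and counts toward C.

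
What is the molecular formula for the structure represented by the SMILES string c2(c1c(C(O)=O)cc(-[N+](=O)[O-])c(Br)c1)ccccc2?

Heavy atoms from the SMILES: 1 Br, 13 C, 1 N, 4 O.
Implicit hydrogens by atom environment:
  7 × C (aromatic): 1 H each → 7
  5 × C (aromatic): no H
  2 × O: no H
  1 × Br: no H
  1 × C: no H
  1 × N (charge +1): no H
  1 × O: 1 H
  1 × O (charge -1): no H
  Total hydrogens = 8.
Molecular formula: C13H8BrNO4

C13H8BrNO4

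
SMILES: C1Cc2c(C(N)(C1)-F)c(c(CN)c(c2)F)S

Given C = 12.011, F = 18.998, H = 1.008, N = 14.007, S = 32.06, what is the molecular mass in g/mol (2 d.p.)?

244.30

Molecular formula: C11H14F2N2S.
M = 11×12.011 + 2×18.998 + 14×1.008 + 2×14.007 + 1×32.06 = 244.30 g/mol.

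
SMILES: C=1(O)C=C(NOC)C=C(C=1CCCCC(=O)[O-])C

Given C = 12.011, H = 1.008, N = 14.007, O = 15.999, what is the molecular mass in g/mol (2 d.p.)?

252.29

Molecular formula: C13H18NO4-.
M = 13×12.011 + 18×1.008 + 1×14.007 + 4×15.999 = 252.29 g/mol.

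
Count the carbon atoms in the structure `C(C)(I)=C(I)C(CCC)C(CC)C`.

11

The symbol for carbon appears 11 times in the SMILES.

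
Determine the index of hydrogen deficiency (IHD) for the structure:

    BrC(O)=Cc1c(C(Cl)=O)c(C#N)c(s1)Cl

Molecular formula from the SMILES: C8H2BrCl2NO2S.
DoU = (2C + 2 + N − H − X)/2 = (2·8 + 2 + 1 − 2 − 3)/2 = 14/2 = 7.
(Structurally: 1 ring(s) + 6 π bond(s) = 7.)

7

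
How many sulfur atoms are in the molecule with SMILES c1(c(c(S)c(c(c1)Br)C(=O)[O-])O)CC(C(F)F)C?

1

The symbol for sulfur appears 1 time in the SMILES.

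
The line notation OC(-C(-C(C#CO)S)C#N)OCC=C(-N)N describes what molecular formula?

Heavy atoms from the SMILES: 9 C, 3 N, 3 O, 1 S.
Implicit hydrogens by atom environment:
  4 × C: 1 H each → 4
  4 × C: no H
  2 × N: 2 H each → 4
  2 × O: 1 H each → 2
  1 × C: 2 H
  1 × N: no H
  1 × O: no H
  1 × S: 1 H
  Total hydrogens = 13.
Molecular formula: C9H13N3O3S

C9H13N3O3S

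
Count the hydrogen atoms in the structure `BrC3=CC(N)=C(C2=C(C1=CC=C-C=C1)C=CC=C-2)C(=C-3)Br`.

13

Hydrogens are implicit in SMILES; fill each atom to its normal valence:
  11 × C (aromatic): 1 H each → 11
  7 × C (aromatic): no H
  2 × Br: no H
  1 × N: 2 H
  Total hydrogens = 13.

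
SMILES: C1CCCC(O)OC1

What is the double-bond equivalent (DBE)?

Molecular formula from the SMILES: C6H12O2.
DoU = (2C + 2 + N − H − X)/2 = (2·6 + 2 + 0 − 12 − 0)/2 = 2/2 = 1.
(Structurally: 1 ring(s) + 0 π bond(s) = 1.)

1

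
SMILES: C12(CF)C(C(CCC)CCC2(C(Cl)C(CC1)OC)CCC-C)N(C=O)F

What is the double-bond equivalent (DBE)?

Molecular formula from the SMILES: C20H34ClF2NO2.
DoU = (2C + 2 + N − H − X)/2 = (2·20 + 2 + 1 − 34 − 3)/2 = 6/2 = 3.
(Structurally: 2 ring(s) + 1 π bond(s) = 3.)

3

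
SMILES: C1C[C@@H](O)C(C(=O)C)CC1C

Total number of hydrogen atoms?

16

Hydrogens are implicit in SMILES; fill each atom to its normal valence:
  3 × C: 2 H each → 6
  3 × C: 1 H each → 3
  2 × C: 3 H each → 6
  1 × C: no H
  1 × O: 1 H
  1 × O: no H
  Total hydrogens = 16.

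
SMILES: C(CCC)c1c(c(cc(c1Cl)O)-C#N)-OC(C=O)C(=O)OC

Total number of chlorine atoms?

1

The symbol for chlorine appears 1 time in the SMILES.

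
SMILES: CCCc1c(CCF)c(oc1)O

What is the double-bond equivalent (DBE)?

3

Molecular formula from the SMILES: C9H13FO2.
DoU = (2C + 2 + N − H − X)/2 = (2·9 + 2 + 0 − 13 − 1)/2 = 6/2 = 3.
(Structurally: 1 ring(s) + 2 π bond(s) = 3.)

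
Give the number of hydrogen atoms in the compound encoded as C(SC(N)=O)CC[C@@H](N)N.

Hydrogens are implicit in SMILES; fill each atom to its normal valence:
  3 × C: 2 H each → 6
  3 × N: 2 H each → 6
  1 × C: 1 H
  1 × C: no H
  1 × O: no H
  1 × S: no H
  Total hydrogens = 13.

13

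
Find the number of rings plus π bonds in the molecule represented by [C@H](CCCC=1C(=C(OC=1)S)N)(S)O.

Molecular formula from the SMILES: C8H13NO2S2.
DoU = (2C + 2 + N − H − X)/2 = (2·8 + 2 + 1 − 13 − 0)/2 = 6/2 = 3.
(Structurally: 1 ring(s) + 2 π bond(s) = 3.)

3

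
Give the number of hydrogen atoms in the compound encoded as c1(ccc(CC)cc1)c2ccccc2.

14

Hydrogens are implicit in SMILES; fill each atom to its normal valence:
  9 × C (aromatic): 1 H each → 9
  3 × C (aromatic): no H
  1 × C: 3 H
  1 × C: 2 H
  Total hydrogens = 14.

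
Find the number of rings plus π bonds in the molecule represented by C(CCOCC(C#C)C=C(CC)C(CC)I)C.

3

Molecular formula from the SMILES: C15H25IO.
DoU = (2C + 2 + N − H − X)/2 = (2·15 + 2 + 0 − 25 − 1)/2 = 6/2 = 3.
(Structurally: 0 ring(s) + 3 π bond(s) = 3.)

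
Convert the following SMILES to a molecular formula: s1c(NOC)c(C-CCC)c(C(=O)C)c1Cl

Heavy atoms from the SMILES: 11 C, 1 Cl, 1 N, 2 O, 1 S.
Implicit hydrogens by atom environment:
  4 × C (aromatic): no H
  3 × C: 3 H each → 9
  3 × C: 2 H each → 6
  2 × O: no H
  1 × C: no H
  1 × Cl: no H
  1 × N: 1 H
  1 × S (aromatic): no H
  Total hydrogens = 16.
Molecular formula: C11H16ClNO2S

C11H16ClNO2S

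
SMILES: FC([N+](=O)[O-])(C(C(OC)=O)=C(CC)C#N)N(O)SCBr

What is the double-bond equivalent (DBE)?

5

Molecular formula from the SMILES: C9H11BrFN3O5S.
DoU = (2C + 2 + N − H − X)/2 = (2·9 + 2 + 3 − 11 − 2)/2 = 10/2 = 5.
(Structurally: 0 ring(s) + 5 π bond(s) = 5.)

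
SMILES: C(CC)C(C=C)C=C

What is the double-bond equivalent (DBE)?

Molecular formula from the SMILES: C8H14.
DoU = (2C + 2 + N − H − X)/2 = (2·8 + 2 + 0 − 14 − 0)/2 = 4/2 = 2.
(Structurally: 0 ring(s) + 2 π bond(s) = 2.)

2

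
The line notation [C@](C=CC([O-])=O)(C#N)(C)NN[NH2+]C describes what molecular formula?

C7H12N4O2

Heavy atoms from the SMILES: 7 C, 4 N, 2 O.
Implicit hydrogens by atom environment:
  3 × C: no H
  2 × C: 3 H each → 6
  2 × C: 1 H each → 2
  2 × N: 1 H each → 2
  1 × N (charge +1): 2 H
  1 × N: no H
  1 × O: no H
  1 × O (charge -1): no H
  Total hydrogens = 12.
Molecular formula: C7H12N4O2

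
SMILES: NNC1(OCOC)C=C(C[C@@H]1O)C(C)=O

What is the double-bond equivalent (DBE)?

Molecular formula from the SMILES: C9H16N2O4.
DoU = (2C + 2 + N − H − X)/2 = (2·9 + 2 + 2 − 16 − 0)/2 = 6/2 = 3.
(Structurally: 1 ring(s) + 2 π bond(s) = 3.)

3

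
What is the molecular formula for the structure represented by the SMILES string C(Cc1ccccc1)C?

Heavy atoms from the SMILES: 9 C.
Implicit hydrogens by atom environment:
  5 × C (aromatic): 1 H each → 5
  2 × C: 2 H each → 4
  1 × C: 3 H
  1 × C (aromatic): no H
  Total hydrogens = 12.
Molecular formula: C9H12

C9H12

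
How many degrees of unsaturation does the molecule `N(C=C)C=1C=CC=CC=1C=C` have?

6

Molecular formula from the SMILES: C10H11N.
DoU = (2C + 2 + N − H − X)/2 = (2·10 + 2 + 1 − 11 − 0)/2 = 12/2 = 6.
(Structurally: 1 ring(s) + 5 π bond(s) = 6.)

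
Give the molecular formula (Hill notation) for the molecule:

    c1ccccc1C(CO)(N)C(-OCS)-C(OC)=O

Heavy atoms from the SMILES: 12 C, 1 N, 4 O, 1 S.
Implicit hydrogens by atom environment:
  5 × C (aromatic): 1 H each → 5
  3 × O: no H
  2 × C: 2 H each → 4
  2 × C: no H
  1 × C: 3 H
  1 × C: 1 H
  1 × C (aromatic): no H
  1 × N: 2 H
  1 × O: 1 H
  1 × S: 1 H
  Total hydrogens = 17.
Molecular formula: C12H17NO4S

C12H17NO4S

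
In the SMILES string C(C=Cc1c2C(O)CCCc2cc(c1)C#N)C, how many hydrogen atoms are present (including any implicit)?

17

Hydrogens are implicit in SMILES; fill each atom to its normal valence:
  4 × C: 2 H each → 8
  4 × C (aromatic): no H
  3 × C: 1 H each → 3
  2 × C (aromatic): 1 H each → 2
  1 × C: 3 H
  1 × C: no H
  1 × N: no H
  1 × O: 1 H
  Total hydrogens = 17.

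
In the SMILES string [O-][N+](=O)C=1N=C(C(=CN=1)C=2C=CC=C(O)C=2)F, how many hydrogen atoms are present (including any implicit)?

Hydrogens are implicit in SMILES; fill each atom to its normal valence:
  5 × C (aromatic): 1 H each → 5
  5 × C (aromatic): no H
  2 × N (aromatic): no H
  1 × F: no H
  1 × N (charge +1): no H
  1 × O: 1 H
  1 × O: no H
  1 × O (charge -1): no H
  Total hydrogens = 6.

6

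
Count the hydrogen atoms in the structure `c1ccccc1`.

Hydrogens are implicit in SMILES; fill each atom to its normal valence:
  6 × C (aromatic): 1 H each → 6
  Total hydrogens = 6.

6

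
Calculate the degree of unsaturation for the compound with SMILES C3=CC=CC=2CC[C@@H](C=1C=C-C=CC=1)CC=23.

Molecular formula from the SMILES: C16H16.
DoU = (2C + 2 + N − H − X)/2 = (2·16 + 2 + 0 − 16 − 0)/2 = 18/2 = 9.
(Structurally: 3 ring(s) + 6 π bond(s) = 9.)

9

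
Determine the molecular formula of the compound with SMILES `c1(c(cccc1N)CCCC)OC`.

Heavy atoms from the SMILES: 11 C, 1 N, 1 O.
Implicit hydrogens by atom environment:
  3 × C: 2 H each → 6
  3 × C (aromatic): 1 H each → 3
  3 × C (aromatic): no H
  2 × C: 3 H each → 6
  1 × N: 2 H
  1 × O: no H
  Total hydrogens = 17.
Molecular formula: C11H17NO

C11H17NO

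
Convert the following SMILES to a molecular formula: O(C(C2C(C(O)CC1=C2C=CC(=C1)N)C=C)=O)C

C14H17NO3

Heavy atoms from the SMILES: 14 C, 1 N, 3 O.
Implicit hydrogens by atom environment:
  4 × C: 1 H each → 4
  3 × C (aromatic): 1 H each → 3
  3 × C (aromatic): no H
  2 × C: 2 H each → 4
  2 × O: no H
  1 × C: 3 H
  1 × C: no H
  1 × N: 2 H
  1 × O: 1 H
  Total hydrogens = 17.
Molecular formula: C14H17NO3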